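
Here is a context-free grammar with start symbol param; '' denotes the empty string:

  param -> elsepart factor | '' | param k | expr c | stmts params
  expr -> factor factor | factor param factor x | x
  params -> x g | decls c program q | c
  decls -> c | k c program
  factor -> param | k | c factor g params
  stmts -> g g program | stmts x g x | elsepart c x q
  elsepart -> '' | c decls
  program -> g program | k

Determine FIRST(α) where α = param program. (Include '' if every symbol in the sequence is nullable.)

{ c, g, k, x }

Add FIRST(param)\{''} = { c, g, k, x }; param is nullable, continue.
Add FIRST(program) = { g, k }; program is not nullable, stop.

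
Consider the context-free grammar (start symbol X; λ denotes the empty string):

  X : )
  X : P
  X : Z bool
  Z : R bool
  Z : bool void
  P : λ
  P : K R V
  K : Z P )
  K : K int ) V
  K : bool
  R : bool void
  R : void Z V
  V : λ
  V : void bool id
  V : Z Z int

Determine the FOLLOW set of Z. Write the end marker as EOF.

{ EOF, ), bool, int, void }

In X : Z bool: add FIRST(bool) = { bool }.
In K : Z P ): add FIRST(P )) = { ), bool, void }.
In R : void Z V: add FIRST(V)\{λ} = { bool, void }.
  Since V is nullable, also add FOLLOW(R) = { EOF, ), bool, void }.
In V : Z Z int: add FIRST(Z int) = { bool, void }.
In V : Z Z int: add FIRST(int) = { int }.
Union: FOLLOW(Z) = { EOF, ), bool, int, void }.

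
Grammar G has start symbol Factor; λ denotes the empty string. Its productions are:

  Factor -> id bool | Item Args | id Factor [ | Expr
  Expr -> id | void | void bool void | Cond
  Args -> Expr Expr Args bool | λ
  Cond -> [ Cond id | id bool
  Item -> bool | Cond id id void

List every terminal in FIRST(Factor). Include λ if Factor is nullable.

Factor -> id bool contributes {id}.
From Factor -> Item Args: add FIRST(Item) = { [, bool, id }.
Factor -> id Factor [ contributes {id}.
From Factor -> Expr: add FIRST(Expr) = { [, id, void }.
Union: FIRST(Factor) = { [, bool, id, void }.

{ [, bool, id, void }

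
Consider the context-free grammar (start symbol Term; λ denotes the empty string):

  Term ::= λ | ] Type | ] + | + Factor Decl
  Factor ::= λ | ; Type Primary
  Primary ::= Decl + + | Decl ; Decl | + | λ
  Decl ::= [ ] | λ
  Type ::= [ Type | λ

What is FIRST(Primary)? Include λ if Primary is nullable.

{ +, ;, [, λ }

From Primary ::= Decl + +: Decl nullable, take FIRST(Decl) ∪ {+} = { +, [ }.
From Primary ::= Decl ; Decl: Decl nullable, take FIRST(Decl) ∪ {;} = { ;, [ }.
Primary ::= + contributes {+}.
Primary ::= λ contributes λ.
Union: FIRST(Primary) = { +, ;, [, λ }.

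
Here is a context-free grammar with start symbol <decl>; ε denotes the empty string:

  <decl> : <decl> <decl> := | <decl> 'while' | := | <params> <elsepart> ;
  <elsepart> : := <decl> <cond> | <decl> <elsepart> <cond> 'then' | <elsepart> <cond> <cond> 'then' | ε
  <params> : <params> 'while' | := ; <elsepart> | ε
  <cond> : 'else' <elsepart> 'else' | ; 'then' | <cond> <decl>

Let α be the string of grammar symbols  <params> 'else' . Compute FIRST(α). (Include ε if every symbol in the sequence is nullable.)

Add FIRST(<params>)\{ε} = { 'while', := }; <params> is nullable, continue.
'else' is a terminal; add {'else'} and stop.

{ 'else', 'while', := }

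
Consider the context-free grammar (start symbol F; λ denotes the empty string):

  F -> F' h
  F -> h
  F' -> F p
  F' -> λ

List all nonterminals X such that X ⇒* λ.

{ F' }

Directly nullable (have an λ-production): F'.
No other nonterminal has a production whose RHS symbols are all nullable.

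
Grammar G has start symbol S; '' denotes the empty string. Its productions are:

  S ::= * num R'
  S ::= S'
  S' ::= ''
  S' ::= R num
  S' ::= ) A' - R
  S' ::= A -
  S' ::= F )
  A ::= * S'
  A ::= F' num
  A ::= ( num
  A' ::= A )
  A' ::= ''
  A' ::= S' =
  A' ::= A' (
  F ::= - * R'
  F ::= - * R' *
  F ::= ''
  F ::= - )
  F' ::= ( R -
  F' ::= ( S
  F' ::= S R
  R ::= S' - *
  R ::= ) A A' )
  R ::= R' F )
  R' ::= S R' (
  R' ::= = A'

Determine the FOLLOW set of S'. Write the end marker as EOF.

{ EOF, (, ), *, -, =, num }

In S ::= S': S' is at the end, add FOLLOW(S) = { EOF, (, ), *, -, =, num }.
In A ::= * S': S' is at the end, add FOLLOW(A) = { (, ), *, -, = }.
In A' ::= S' =: add FIRST(=) = { = }.
In R ::= S' - *: add FIRST(- *) = { - }.
Union: FOLLOW(S') = { EOF, (, ), *, -, =, num }.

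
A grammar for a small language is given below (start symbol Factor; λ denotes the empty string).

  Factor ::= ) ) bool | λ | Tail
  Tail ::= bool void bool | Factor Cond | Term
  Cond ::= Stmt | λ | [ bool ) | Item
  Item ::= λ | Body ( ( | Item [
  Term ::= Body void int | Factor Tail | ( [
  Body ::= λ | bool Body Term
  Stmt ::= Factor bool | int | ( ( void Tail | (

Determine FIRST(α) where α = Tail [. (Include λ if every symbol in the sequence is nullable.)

{ (, ), [, bool, int, void }

Add FIRST(Tail)\{λ} = { (, ), [, bool, int, void }; Tail is nullable, continue.
[ is a terminal; add {[} and stop.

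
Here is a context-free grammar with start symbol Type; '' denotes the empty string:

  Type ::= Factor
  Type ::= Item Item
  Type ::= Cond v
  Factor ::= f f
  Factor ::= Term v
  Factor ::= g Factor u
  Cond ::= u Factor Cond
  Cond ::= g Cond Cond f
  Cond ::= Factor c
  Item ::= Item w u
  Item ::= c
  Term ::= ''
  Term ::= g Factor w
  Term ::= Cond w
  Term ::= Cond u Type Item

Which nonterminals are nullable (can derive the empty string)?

Directly nullable (have an ''-production): Term.
No other nonterminal has a production whose RHS symbols are all nullable.

{ Term }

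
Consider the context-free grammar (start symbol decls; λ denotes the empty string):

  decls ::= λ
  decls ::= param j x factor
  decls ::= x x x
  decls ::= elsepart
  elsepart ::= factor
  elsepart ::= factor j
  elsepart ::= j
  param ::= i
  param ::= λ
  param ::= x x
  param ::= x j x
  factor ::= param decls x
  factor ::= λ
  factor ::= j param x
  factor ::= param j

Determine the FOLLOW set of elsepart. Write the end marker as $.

In decls ::= elsepart: elsepart is at the end, add FOLLOW(decls) = { $, x }.
Union: FOLLOW(elsepart) = { $, x }.

{ $, x }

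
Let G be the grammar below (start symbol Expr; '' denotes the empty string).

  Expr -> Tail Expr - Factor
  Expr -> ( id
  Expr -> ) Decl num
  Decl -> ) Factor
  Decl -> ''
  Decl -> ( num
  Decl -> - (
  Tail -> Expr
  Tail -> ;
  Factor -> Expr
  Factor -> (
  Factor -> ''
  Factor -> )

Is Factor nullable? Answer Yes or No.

Factor has an ''-production, so Factor ⇒ ''.

Yes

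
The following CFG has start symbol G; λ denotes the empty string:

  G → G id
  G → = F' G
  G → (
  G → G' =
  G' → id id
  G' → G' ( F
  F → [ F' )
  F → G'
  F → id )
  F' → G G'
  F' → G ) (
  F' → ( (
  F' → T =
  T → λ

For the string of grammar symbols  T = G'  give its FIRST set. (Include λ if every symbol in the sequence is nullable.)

Add FIRST(T)\{λ} = {  }; T is nullable, continue.
= is a terminal; add {=} and stop.

{ = }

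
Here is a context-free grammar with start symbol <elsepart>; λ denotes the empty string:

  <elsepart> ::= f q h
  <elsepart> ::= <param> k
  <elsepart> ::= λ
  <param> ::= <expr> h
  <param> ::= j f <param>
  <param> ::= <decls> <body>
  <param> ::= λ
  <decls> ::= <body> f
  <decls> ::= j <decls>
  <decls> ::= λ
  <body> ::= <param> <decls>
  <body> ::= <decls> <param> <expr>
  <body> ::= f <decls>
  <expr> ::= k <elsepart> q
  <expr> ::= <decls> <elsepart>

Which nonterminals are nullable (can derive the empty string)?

{ <body>, <decls>, <elsepart>, <expr>, <param> }

Directly nullable (have an λ-production): <elsepart>, <param>, <decls>.
<expr> ::= <decls> <elsepart> with every symbol nullable, so <expr> is nullable.
<body> ::= <param> <decls> with every symbol nullable, so <body> is nullable.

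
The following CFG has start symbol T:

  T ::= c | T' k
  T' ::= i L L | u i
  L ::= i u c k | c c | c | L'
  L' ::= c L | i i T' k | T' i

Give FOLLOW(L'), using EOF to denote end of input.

In L ::= L': L' is at the end, add FOLLOW(L) = { c, i, k, u }.
Union: FOLLOW(L') = { c, i, k, u }.

{ c, i, k, u }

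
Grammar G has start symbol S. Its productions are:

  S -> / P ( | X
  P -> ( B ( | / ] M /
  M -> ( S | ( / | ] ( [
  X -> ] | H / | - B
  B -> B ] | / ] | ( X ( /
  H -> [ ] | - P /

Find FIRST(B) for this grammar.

From B -> B ]: add FIRST(B) = { (, / }.
B -> / ] contributes {/}.
B -> ( X ( / contributes {(}.
Union: FIRST(B) = { (, / }.

{ (, / }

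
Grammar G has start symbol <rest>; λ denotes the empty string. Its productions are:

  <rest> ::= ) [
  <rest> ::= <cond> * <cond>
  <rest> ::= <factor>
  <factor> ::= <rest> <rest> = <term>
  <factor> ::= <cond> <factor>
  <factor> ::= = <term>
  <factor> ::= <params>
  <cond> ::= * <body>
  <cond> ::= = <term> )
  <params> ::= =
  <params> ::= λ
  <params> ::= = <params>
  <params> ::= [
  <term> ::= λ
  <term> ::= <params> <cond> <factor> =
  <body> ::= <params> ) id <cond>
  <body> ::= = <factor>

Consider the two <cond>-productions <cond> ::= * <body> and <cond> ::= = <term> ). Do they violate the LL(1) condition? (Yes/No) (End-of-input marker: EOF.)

No

FIRST(* <body>) = { * } and FIRST(= <term> )) = { = }.
The FIRST sets are disjoint and neither alternative is nullable — no conflict.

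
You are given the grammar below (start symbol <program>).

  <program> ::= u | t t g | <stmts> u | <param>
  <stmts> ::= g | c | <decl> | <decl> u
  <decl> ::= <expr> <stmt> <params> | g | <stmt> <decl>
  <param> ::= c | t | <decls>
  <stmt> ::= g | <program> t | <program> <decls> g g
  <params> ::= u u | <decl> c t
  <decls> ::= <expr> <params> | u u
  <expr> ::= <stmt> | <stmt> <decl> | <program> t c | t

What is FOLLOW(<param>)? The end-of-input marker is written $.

In <program> ::= <param>: <param> is at the end, add FOLLOW(<program>) = { $, c, g, t, u }.
Union: FOLLOW(<param>) = { $, c, g, t, u }.

{ $, c, g, t, u }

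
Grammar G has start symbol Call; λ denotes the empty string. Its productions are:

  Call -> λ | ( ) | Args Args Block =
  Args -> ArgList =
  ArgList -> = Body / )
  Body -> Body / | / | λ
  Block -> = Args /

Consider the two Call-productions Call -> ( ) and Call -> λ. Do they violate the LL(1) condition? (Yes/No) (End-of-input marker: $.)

No

FIRST(( )) = { ( } and FIRST(λ) = { λ }.
The second is nullable but FOLLOW(Call) = { $ } is disjoint from FIRST of the first.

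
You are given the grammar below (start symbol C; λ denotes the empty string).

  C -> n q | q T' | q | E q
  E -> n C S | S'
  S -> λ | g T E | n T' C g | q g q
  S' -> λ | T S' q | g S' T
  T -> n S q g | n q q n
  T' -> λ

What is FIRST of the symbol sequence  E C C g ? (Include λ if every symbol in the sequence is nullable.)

Add FIRST(E)\{λ} = { g, n }; E is nullable, continue.
Add FIRST(C) = { g, n, q }; C is not nullable, stop.

{ g, n, q }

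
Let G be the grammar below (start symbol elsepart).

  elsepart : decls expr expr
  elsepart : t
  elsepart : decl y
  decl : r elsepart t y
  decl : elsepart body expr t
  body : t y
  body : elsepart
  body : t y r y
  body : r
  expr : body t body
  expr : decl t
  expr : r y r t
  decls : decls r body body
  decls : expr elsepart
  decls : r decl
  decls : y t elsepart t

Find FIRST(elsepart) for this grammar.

{ r, t, y }

From elsepart : decls expr expr: add FIRST(decls) = { r, t, y }.
elsepart : t contributes {t}.
From elsepart : decl y: add FIRST(decl) = { r, t, y }.
Union: FIRST(elsepart) = { r, t, y }.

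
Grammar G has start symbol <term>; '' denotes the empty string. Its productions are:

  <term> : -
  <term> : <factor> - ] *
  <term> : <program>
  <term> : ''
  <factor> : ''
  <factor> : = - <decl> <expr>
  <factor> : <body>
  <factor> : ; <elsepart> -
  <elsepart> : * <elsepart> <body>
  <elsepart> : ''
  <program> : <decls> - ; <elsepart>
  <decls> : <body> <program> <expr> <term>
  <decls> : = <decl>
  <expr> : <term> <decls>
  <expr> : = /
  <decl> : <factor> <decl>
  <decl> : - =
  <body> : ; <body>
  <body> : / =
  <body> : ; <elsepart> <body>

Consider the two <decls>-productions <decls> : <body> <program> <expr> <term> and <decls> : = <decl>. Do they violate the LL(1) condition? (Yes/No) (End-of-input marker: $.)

FIRST(<body> <program> <expr> <term>) = { /, ; } and FIRST(= <decl>) = { = }.
The FIRST sets are disjoint and neither alternative is nullable — no conflict.

No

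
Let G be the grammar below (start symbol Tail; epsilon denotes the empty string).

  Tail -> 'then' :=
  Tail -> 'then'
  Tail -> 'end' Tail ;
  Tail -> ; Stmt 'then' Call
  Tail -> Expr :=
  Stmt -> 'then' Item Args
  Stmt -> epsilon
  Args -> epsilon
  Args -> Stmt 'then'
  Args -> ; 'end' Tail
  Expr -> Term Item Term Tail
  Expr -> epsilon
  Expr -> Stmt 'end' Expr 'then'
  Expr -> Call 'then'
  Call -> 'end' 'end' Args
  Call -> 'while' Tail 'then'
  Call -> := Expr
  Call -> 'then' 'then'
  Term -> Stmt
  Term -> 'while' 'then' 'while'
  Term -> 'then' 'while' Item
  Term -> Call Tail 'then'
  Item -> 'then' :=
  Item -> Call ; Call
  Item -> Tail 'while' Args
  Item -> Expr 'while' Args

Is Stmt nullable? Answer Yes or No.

Stmt has an epsilon-production, so Stmt ⇒ epsilon.

Yes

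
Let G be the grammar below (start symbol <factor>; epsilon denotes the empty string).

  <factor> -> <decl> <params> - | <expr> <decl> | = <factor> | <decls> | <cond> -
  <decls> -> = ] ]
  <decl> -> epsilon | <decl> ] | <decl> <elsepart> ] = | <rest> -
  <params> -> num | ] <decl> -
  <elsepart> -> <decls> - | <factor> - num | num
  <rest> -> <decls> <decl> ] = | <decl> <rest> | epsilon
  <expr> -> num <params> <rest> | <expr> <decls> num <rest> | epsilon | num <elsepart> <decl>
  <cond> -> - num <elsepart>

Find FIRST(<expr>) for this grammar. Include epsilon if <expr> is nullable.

<expr> -> num <params> <rest> contributes {num}.
From <expr> -> <expr> <decls> num <rest>: <expr> nullable, take FIRST(<expr>) ∪ FIRST(<decls>) = { =, num }.
<expr> -> epsilon contributes epsilon.
<expr> -> num <elsepart> <decl> contributes {num}.
Union: FIRST(<expr>) = { =, num, epsilon }.

{ =, num, epsilon }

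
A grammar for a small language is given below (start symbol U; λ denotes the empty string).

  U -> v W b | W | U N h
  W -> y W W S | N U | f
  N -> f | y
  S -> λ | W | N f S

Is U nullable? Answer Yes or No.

Nullable nonterminals: S.
No production of U has an RHS whose symbols are all nullable, so U is not nullable.

No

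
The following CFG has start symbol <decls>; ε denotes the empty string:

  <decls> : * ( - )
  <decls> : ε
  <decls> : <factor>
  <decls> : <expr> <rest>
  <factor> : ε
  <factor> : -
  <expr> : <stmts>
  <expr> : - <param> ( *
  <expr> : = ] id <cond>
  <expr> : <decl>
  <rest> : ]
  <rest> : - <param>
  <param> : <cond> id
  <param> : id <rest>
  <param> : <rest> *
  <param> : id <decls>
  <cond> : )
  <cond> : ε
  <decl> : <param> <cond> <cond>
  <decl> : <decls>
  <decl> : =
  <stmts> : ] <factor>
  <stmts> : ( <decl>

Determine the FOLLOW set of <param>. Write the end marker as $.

In <expr> : - <param> ( *: add FIRST(( *) = { ( }.
In <rest> : - <param>: <param> is at the end, add FOLLOW(<rest>) = { $, (, ), *, -, ] }.
In <decl> : <param> <cond> <cond>: add FIRST(<cond> <cond>)\{ε} = { ) }.
  Since <cond> <cond> is nullable, also add FOLLOW(<decl>) = { -, ] }.
Union: FOLLOW(<param>) = { $, (, ), *, -, ] }.

{ $, (, ), *, -, ] }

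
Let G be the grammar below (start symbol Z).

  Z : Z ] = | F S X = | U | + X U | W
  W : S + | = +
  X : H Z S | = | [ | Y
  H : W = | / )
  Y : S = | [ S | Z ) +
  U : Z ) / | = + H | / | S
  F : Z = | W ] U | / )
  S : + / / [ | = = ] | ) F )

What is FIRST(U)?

{ ), +, /, = }

From U : Z ) /: add FIRST(Z) = { ), +, /, = }.
U : = + H contributes {=}.
U : / contributes {/}.
From U : S: add FIRST(S) = { ), +, = }.
Union: FIRST(U) = { ), +, /, = }.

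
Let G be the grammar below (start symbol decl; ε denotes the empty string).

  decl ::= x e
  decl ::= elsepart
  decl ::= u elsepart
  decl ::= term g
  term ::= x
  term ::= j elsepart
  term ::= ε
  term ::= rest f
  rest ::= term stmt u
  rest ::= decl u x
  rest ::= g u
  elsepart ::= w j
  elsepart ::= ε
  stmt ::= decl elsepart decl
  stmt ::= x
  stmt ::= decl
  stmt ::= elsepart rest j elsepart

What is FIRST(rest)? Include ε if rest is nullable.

From rest ::= term stmt u: term, stmt nullable, take FIRST(term) ∪ FIRST(stmt) ∪ {u} = { g, j, u, w, x }.
From rest ::= decl u x: decl nullable, take FIRST(decl) ∪ {u} = { g, j, u, w, x }.
rest ::= g u contributes {g}.
Union: FIRST(rest) = { g, j, u, w, x }.

{ g, j, u, w, x }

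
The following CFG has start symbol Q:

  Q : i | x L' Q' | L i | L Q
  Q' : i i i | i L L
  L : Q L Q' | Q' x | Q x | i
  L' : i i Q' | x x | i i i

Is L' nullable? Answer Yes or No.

No

No nonterminal in this grammar is nullable.
No production of L' has an RHS whose symbols are all nullable, so L' is not nullable.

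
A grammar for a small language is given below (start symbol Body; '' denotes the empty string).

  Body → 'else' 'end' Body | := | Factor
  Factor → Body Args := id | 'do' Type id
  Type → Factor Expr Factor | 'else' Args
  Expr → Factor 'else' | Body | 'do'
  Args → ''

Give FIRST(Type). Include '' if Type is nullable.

From Type → Factor Expr Factor: add FIRST(Factor) = { 'do', 'else', := }.
Type → 'else' Args contributes {'else'}.
Union: FIRST(Type) = { 'do', 'else', := }.

{ 'do', 'else', := }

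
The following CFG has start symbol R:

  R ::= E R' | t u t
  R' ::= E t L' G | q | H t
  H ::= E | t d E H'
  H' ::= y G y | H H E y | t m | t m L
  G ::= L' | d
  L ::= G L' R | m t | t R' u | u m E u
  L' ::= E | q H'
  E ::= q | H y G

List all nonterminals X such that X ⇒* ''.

No nonterminal has an empty production or an RHS whose symbols are all nullable.

{ } (none)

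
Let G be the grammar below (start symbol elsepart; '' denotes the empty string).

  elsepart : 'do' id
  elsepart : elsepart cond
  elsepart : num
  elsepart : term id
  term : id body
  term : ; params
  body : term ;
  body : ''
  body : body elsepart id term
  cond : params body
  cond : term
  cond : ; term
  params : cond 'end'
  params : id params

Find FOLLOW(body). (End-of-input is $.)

In term : id body: body is at the end, add FOLLOW(term) = { $, 'do', 'end', ;, id, num }.
In body : body elsepart id term: add FIRST(elsepart id term) = { 'do', ;, id, num }.
In cond : params body: body is at the end, add FOLLOW(cond) = { $, 'end', ;, id }.
Union: FOLLOW(body) = { $, 'do', 'end', ;, id, num }.

{ $, 'do', 'end', ;, id, num }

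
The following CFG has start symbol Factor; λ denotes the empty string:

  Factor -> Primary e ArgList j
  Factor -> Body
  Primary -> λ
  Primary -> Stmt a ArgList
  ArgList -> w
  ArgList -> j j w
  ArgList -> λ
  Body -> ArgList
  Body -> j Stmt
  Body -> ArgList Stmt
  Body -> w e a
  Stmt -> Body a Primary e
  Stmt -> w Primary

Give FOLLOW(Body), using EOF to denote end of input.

{ EOF, a }

In Factor -> Body: Body is at the end, add FOLLOW(Factor) = { EOF }.
In Stmt -> Body a Primary e: add FIRST(a Primary e) = { a }.
Union: FOLLOW(Body) = { EOF, a }.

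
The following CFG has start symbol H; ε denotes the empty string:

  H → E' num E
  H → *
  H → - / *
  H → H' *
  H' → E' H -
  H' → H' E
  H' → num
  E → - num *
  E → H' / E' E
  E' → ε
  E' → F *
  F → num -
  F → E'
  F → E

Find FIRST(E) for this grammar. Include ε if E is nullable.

E → - num * contributes {-}.
From E → H' / E' E: add FIRST(H') = { *, -, num }.
Union: FIRST(E) = { *, -, num }.

{ *, -, num }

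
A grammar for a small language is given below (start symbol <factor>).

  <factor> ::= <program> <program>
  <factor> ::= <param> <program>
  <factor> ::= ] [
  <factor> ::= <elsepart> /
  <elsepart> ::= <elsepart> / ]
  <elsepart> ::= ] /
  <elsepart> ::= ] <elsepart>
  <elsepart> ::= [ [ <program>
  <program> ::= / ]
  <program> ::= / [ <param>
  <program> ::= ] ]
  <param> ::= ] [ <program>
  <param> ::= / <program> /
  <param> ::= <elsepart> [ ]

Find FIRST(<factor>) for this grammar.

{ /, [, ] }

From <factor> ::= <program> <program>: add FIRST(<program>) = { /, ] }.
From <factor> ::= <param> <program>: add FIRST(<param>) = { /, [, ] }.
<factor> ::= ] [ contributes {]}.
From <factor> ::= <elsepart> /: add FIRST(<elsepart>) = { [, ] }.
Union: FIRST(<factor>) = { /, [, ] }.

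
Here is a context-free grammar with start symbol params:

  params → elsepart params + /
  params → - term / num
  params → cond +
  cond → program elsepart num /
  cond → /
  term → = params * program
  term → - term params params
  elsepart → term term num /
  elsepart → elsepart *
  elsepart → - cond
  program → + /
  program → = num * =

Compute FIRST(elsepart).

{ -, = }

From elsepart → term term num /: add FIRST(term) = { -, = }.
From elsepart → elsepart *: add FIRST(elsepart) = { -, = }.
elsepart → - cond contributes {-}.
Union: FIRST(elsepart) = { -, = }.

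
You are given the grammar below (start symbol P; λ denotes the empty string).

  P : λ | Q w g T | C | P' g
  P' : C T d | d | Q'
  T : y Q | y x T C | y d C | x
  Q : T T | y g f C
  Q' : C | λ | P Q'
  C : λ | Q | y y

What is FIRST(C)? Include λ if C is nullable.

C : λ contributes λ.
From C : Q: add FIRST(Q) = { x, y }.
C : y y contributes {y}.
Union: FIRST(C) = { x, y, λ }.

{ x, y, λ }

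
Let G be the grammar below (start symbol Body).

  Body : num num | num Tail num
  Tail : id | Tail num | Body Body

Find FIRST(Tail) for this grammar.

Tail : id contributes {id}.
From Tail : Tail num: add FIRST(Tail) = { id, num }.
From Tail : Body Body: add FIRST(Body) = { num }.
Union: FIRST(Tail) = { id, num }.

{ id, num }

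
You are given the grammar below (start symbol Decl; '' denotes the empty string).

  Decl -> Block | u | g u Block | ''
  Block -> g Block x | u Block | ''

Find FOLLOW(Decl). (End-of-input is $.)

Decl is the start symbol, so $ ∈ FOLLOW(Decl).
Union: FOLLOW(Decl) = { $ }.

{ $ }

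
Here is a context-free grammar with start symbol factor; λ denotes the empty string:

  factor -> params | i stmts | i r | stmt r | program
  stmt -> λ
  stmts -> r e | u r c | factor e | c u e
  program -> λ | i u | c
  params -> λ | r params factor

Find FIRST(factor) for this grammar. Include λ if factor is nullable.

{ c, i, r, λ }

From factor -> params: add FIRST(params) = { r, λ } (including λ since params is nullable).
factor -> i stmts contributes {i}.
factor -> i r contributes {i}.
From factor -> stmt r: stmt nullable, take FIRST(stmt) ∪ {r} = { r }.
From factor -> program: add FIRST(program) = { c, i, λ } (including λ since program is nullable).
Union: FIRST(factor) = { c, i, r, λ }.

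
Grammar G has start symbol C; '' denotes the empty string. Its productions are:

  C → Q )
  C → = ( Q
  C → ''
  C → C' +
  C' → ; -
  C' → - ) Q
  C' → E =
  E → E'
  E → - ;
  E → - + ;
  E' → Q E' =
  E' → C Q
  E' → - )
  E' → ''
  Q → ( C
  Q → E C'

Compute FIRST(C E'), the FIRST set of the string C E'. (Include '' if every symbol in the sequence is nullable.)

{ (, -, ;, =, '' }

Add FIRST(C)\{''} = { (, -, ;, = }; C is nullable, continue.
Add FIRST(E')\{''} = { (, -, ;, = }; E' is nullable, continue.
Every symbol is nullable, so include ''.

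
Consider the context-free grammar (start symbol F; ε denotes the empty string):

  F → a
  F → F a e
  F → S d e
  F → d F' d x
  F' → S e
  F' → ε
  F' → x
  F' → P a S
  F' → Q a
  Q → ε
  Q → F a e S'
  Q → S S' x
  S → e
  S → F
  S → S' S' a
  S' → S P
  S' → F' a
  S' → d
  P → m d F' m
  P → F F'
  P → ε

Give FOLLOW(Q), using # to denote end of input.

{ a }

In F' → Q a: add FIRST(a) = { a }.
Union: FOLLOW(Q) = { a }.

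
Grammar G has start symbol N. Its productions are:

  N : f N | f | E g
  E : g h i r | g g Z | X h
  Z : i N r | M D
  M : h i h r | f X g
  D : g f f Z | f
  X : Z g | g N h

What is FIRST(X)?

{ f, g, h, i }

From X : Z g: add FIRST(Z) = { f, h, i }.
X : g N h contributes {g}.
Union: FIRST(X) = { f, g, h, i }.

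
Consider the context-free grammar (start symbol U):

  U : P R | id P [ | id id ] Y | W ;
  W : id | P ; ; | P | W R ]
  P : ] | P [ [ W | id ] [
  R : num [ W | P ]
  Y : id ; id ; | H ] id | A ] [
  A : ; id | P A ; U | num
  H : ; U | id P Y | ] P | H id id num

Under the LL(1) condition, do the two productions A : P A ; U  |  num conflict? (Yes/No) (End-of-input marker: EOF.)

No

FIRST(P A ; U) = { ], id } and FIRST(num) = { num }.
The FIRST sets are disjoint and neither alternative is nullable — no conflict.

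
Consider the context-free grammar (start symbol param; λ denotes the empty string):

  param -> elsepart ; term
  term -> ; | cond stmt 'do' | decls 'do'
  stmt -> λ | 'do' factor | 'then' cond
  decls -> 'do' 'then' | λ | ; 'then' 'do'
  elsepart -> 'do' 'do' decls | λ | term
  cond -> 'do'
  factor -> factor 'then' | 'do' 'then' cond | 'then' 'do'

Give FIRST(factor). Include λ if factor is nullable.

From factor -> factor 'then': add FIRST(factor) = { 'do', 'then' }.
factor -> 'do' 'then' cond contributes {'do'}.
factor -> 'then' 'do' contributes {'then'}.
Union: FIRST(factor) = { 'do', 'then' }.

{ 'do', 'then' }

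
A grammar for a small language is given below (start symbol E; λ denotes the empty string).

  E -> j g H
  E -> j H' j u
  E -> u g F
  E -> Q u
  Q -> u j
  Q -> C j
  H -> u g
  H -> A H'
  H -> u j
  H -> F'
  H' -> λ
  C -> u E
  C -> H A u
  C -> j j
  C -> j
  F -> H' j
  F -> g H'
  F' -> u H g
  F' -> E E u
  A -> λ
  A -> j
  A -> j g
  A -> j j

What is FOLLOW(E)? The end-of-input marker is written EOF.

{ EOF, j, u }

E is the start symbol, so EOF ∈ FOLLOW(E).
In C -> u E: E is at the end, add FOLLOW(C) = { j }.
In F' -> E E u: add FIRST(E u) = { j, u }.
In F' -> E E u: add FIRST(u) = { u }.
Union: FOLLOW(E) = { EOF, j, u }.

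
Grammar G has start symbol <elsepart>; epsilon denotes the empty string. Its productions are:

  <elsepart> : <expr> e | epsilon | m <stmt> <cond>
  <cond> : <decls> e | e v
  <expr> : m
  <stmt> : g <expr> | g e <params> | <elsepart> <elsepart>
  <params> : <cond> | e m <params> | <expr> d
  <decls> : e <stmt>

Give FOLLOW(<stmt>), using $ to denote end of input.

In <elsepart> : m <stmt> <cond>: add FIRST(<cond>) = { e }.
In <decls> : e <stmt>: <stmt> is at the end, add FOLLOW(<decls>) = { e }.
Union: FOLLOW(<stmt>) = { e }.

{ e }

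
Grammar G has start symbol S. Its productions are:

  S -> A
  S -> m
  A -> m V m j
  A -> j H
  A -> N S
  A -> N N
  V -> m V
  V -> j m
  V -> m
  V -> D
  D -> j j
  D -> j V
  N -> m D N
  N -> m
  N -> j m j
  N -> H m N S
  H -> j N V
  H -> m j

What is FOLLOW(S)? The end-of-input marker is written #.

S is the start symbol, so # ∈ FOLLOW(S).
In A -> N S: S is at the end, add FOLLOW(A) = { #, j, m }.
In N -> H m N S: S is at the end, add FOLLOW(N) = { #, j, m }.
Union: FOLLOW(S) = { #, j, m }.

{ #, j, m }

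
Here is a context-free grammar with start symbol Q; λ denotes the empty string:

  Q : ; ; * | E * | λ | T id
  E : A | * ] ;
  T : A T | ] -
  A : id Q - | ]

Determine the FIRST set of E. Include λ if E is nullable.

{ *, ], id }

From E : A: add FIRST(A) = { ], id }.
E : * ] ; contributes {*}.
Union: FIRST(E) = { *, ], id }.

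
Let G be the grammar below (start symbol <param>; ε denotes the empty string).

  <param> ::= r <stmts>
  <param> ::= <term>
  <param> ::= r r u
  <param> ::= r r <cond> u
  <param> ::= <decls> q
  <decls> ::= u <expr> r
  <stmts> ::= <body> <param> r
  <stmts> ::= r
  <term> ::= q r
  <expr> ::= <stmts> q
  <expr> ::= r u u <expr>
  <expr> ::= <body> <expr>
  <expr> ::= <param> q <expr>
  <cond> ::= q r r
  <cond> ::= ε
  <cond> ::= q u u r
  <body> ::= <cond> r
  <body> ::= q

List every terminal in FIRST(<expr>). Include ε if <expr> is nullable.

{ q, r, u }

From <expr> ::= <stmts> q: add FIRST(<stmts>) = { q, r }.
<expr> ::= r u u <expr> contributes {r}.
From <expr> ::= <body> <expr>: add FIRST(<body>) = { q, r }.
From <expr> ::= <param> q <expr>: add FIRST(<param>) = { q, r, u }.
Union: FIRST(<expr>) = { q, r, u }.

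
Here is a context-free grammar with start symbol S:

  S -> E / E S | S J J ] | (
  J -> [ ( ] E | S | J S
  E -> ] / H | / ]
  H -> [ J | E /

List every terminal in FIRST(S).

{ (, /, ] }

From S -> E / E S: add FIRST(E) = { /, ] }.
From S -> S J J ]: add FIRST(S) = { (, /, ] }.
S -> ( contributes {(}.
Union: FIRST(S) = { (, /, ] }.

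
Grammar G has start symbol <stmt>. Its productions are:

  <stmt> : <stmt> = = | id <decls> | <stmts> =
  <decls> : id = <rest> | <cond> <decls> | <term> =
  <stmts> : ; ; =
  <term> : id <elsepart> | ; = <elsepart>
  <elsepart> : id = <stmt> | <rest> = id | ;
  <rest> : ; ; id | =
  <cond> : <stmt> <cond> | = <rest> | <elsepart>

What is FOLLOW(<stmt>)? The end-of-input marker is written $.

<stmt> is the start symbol, so $ ∈ FOLLOW(<stmt>).
In <stmt> : <stmt> = =: add FIRST(= =) = { = }.
In <elsepart> : id = <stmt>: <stmt> is at the end, add FOLLOW(<elsepart>) = { ;, =, id }.
In <cond> : <stmt> <cond>: add FIRST(<cond>) = { ;, =, id }.
Union: FOLLOW(<stmt>) = { $, ;, =, id }.

{ $, ;, =, id }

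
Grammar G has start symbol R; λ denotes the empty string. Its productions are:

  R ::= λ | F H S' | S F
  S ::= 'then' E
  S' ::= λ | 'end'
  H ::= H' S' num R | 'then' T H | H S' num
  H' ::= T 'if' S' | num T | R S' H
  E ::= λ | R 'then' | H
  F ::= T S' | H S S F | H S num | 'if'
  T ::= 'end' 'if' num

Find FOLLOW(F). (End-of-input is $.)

In R ::= F H S': add FIRST(H S') = { 'end', 'if', 'then', num }.
In R ::= S F: F is at the end, add FOLLOW(R) = { $, 'end', 'if', 'then', num }.
In F ::= H S S F: F is at the end, add FOLLOW(F) = { $, 'end', 'if', 'then', num }.
Union: FOLLOW(F) = { $, 'end', 'if', 'then', num }.

{ $, 'end', 'if', 'then', num }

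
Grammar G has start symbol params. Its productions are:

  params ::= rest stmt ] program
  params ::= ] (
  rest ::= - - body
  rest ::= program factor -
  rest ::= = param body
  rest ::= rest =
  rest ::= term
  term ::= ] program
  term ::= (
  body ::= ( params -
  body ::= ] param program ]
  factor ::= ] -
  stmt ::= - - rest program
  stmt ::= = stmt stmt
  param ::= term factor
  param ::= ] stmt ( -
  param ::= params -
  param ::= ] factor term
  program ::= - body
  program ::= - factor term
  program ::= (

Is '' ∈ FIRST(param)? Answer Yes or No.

No

No nonterminal in this grammar is nullable.
No production of param has an RHS whose symbols are all nullable, so param is not nullable.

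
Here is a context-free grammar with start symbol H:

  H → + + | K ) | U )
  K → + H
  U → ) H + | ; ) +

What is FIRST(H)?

{ ), +, ; }

H → + + contributes {+}.
From H → K ): add FIRST(K) = { + }.
From H → U ): add FIRST(U) = { ), ; }.
Union: FIRST(H) = { ), +, ; }.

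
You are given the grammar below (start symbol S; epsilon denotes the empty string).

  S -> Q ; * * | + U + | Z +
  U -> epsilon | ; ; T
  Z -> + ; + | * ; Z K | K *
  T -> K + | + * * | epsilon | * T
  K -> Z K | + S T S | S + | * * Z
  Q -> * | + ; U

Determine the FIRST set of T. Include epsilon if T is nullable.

{ *, +, epsilon }

From T -> K +: add FIRST(K) = { *, + }.
T -> + * * contributes {+}.
T -> epsilon contributes epsilon.
T -> * T contributes {*}.
Union: FIRST(T) = { *, +, epsilon }.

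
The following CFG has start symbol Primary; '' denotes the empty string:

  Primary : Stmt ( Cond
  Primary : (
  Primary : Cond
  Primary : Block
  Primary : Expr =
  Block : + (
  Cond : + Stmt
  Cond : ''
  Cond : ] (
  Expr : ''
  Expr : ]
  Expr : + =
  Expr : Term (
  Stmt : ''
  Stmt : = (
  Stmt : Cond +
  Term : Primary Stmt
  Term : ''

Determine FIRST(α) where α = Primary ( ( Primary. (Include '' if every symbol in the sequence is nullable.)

{ (, +, =, ] }

Add FIRST(Primary)\{''} = { (, +, =, ] }; Primary is nullable, continue.
( is a terminal; add {(} and stop.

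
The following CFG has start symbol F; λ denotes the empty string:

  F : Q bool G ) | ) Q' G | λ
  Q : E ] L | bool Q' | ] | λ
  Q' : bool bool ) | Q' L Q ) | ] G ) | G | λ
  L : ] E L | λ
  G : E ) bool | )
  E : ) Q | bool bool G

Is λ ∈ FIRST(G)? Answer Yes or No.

No

Nullable nonterminals: F, L, Q, Q'.
No production of G has an RHS whose symbols are all nullable, so G is not nullable.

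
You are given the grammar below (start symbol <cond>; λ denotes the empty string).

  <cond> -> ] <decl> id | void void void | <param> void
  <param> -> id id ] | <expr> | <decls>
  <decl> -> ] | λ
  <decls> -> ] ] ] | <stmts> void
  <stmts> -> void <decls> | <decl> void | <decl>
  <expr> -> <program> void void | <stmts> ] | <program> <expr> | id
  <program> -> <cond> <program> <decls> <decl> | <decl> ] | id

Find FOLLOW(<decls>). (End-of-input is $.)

In <param> -> <decls>: <decls> is at the end, add FOLLOW(<param>) = { void }.
In <stmts> -> void <decls>: <decls> is at the end, add FOLLOW(<stmts>) = { ], void }.
In <program> -> <cond> <program> <decls> <decl>: add FIRST(<decl>)\{λ} = { ] }.
  Since <decl> is nullable, also add FOLLOW(<program>) = { ], id, void }.
Union: FOLLOW(<decls>) = { ], id, void }.

{ ], id, void }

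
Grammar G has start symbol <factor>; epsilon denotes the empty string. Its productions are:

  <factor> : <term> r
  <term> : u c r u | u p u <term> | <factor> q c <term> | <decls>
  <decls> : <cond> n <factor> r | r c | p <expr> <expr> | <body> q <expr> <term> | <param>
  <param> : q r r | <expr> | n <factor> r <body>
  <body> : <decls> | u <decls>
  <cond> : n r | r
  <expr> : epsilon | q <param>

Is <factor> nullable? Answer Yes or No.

Nullable nonterminals: <body>, <decls>, <expr>, <param>, <term>.
No production of <factor> has an RHS whose symbols are all nullable, so <factor> is not nullable.

No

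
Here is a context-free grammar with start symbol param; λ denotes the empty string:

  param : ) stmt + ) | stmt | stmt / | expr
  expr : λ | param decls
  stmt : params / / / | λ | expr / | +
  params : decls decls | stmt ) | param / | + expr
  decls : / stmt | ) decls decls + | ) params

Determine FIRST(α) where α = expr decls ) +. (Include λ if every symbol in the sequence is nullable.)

Add FIRST(expr)\{λ} = { ), +, / }; expr is nullable, continue.
Add FIRST(decls) = { ), / }; decls is not nullable, stop.

{ ), +, / }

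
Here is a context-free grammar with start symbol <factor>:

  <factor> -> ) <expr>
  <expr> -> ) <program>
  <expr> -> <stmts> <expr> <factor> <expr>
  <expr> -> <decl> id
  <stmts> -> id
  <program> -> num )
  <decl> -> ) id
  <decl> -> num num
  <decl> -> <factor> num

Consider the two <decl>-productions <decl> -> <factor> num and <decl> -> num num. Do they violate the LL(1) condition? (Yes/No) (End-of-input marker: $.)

FIRST(<factor> num) = { ) } and FIRST(num num) = { num }.
The FIRST sets are disjoint and neither alternative is nullable — no conflict.

No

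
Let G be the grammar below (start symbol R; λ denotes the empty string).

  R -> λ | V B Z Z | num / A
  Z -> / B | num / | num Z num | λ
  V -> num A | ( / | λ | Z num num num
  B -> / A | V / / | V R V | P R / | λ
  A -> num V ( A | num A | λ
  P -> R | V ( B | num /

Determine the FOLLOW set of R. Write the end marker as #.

{ #, (, /, num }

R is the start symbol, so # ∈ FOLLOW(R).
In B -> V R V: add FIRST(V)\{λ} = { (, /, num }.
  Since V is nullable, also add FOLLOW(B) = { #, (, /, num }.
In B -> P R /: add FIRST(/) = { / }.
In P -> R: R is at the end, add FOLLOW(P) = { (, /, num }.
Union: FOLLOW(R) = { #, (, /, num }.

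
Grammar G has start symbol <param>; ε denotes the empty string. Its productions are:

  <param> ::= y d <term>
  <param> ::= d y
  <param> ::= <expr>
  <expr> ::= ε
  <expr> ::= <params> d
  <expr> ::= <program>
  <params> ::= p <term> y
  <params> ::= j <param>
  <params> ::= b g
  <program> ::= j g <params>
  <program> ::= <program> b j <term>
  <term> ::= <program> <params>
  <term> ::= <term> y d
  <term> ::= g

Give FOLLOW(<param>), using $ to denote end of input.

{ $, b, d, j, p, y }

<param> is the start symbol, so $ ∈ FOLLOW(<param>).
In <params> ::= j <param>: <param> is at the end, add FOLLOW(<params>) = { $, b, d, j, p, y }.
Union: FOLLOW(<param>) = { $, b, d, j, p, y }.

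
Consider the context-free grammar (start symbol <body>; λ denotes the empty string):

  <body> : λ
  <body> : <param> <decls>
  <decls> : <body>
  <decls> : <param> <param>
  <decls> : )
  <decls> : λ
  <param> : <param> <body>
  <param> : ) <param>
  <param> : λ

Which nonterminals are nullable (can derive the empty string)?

Directly nullable (have an λ-production): <body>, <decls>, <param>.

{ <body>, <decls>, <param> }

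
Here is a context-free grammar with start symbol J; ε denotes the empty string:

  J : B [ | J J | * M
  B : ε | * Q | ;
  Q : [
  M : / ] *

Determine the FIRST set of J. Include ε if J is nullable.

From J : B [: B nullable, take FIRST(B) ∪ {[} = { *, ;, [ }.
From J : J J: add FIRST(J) = { *, ;, [ }.
J : * M contributes {*}.
Union: FIRST(J) = { *, ;, [ }.

{ *, ;, [ }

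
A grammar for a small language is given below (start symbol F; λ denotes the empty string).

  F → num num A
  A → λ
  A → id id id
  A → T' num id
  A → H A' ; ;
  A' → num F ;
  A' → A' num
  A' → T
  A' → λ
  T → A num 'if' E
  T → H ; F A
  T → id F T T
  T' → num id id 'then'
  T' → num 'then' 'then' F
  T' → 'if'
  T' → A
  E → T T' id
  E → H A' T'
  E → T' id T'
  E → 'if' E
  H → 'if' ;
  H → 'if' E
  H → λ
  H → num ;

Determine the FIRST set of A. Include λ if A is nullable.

{ 'if', ;, id, num, λ }

A → λ contributes λ.
A → id id id contributes {id}.
From A → T' num id: T' nullable, take FIRST(T') ∪ {num} = { 'if', ;, id, num }.
From A → H A' ; ;: H, A' nullable, take FIRST(H) ∪ FIRST(A') ∪ {;} = { 'if', ;, id, num }.
Union: FIRST(A) = { 'if', ;, id, num, λ }.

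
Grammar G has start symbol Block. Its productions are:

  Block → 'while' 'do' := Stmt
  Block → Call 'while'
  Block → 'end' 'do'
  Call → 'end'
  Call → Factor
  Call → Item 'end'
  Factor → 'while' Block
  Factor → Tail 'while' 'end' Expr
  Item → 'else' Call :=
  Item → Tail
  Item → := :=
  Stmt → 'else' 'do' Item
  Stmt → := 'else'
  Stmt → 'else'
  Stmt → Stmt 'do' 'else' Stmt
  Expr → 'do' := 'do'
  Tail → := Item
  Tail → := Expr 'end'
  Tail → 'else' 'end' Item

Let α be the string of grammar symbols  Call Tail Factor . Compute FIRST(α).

Add FIRST(Call) = { 'else', 'end', 'while', := }; Call is not nullable, stop.

{ 'else', 'end', 'while', := }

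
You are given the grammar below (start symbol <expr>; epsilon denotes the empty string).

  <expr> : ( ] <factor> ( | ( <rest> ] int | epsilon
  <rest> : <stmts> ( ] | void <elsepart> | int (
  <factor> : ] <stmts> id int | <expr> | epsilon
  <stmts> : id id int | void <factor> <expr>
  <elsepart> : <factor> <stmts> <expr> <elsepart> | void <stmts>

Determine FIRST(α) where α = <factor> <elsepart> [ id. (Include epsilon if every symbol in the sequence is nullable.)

Add FIRST(<factor>)\{epsilon} = { (, ] }; <factor> is nullable, continue.
Add FIRST(<elsepart>) = { (, ], id, void }; <elsepart> is not nullable, stop.

{ (, ], id, void }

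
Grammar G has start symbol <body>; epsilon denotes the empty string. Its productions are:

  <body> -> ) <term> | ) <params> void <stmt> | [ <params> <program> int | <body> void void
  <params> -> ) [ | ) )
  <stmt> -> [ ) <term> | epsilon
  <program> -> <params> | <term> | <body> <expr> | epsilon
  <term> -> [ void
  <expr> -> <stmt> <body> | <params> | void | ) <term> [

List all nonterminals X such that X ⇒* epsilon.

{ <program>, <stmt> }

Directly nullable (have an epsilon-production): <stmt>, <program>.
No other nonterminal has a production whose RHS symbols are all nullable.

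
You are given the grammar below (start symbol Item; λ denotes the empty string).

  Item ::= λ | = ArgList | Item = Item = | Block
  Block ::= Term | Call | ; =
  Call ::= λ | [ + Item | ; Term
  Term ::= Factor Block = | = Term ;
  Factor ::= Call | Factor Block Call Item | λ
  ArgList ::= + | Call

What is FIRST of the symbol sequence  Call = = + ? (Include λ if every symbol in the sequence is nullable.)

Add FIRST(Call)\{λ} = { ;, [ }; Call is nullable, continue.
= is a terminal; add {=} and stop.

{ ;, =, [ }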